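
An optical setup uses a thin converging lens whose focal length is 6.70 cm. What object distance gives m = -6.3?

7.76 cm

m = −d_i/d_o ⇒ d_i = −m·d_o.
1/f = 1/d_o + 1/d_i = 1/d_o − 1/(m·d_o) = (1 − 1/m)/d_o, so d_o = f(1 − 1/m) = (6.700)(1 − 1/(-6.3)) = 7.76 cm.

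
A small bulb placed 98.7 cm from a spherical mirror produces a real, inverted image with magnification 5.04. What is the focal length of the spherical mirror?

m = −d_i/d_o ⇒ d_i = −m·d_o = −(-5.04)·(98.7) = 497.4 cm.
1/f = 1/d_o + 1/d_i = 1/(98.7) + 1/(497.4) = 0.01214, so f = 82.4 cm.
Since f is positive, the spherical mirror is concave.

f = 82.4 cm (concave)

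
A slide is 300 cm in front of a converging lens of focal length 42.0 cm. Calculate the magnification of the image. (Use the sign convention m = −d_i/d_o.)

m = -0.163

1/d_i = 1/f − 1/d_o = 1/(42.00) − 1/(300) = 0.02048, so d_i = 48.84 cm.
m = −d_i/d_o = −(48.84)/(300) = -0.163.
The image is real, inverted and reduced, on the far side of the lens.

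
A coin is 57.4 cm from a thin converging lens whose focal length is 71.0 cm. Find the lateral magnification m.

1/d_i = 1/f − 1/d_o = 1/(71.00) − 1/(57.4) = -0.003337, so d_i = -299.7 cm.
m = −d_i/d_o = −(-299.7)/(57.4) = +5.22.
The image is virtual, upright and enlarged, on the same side as the object.

m = +5.22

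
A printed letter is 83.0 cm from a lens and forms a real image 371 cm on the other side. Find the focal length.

f = 67.8 cm (converging)

Real image ⇒ d_i = +371 cm.
1/f = 1/d_o + 1/d_i = 1/(83.0) + 1/(371) = 0.01474, so f = 67.8 cm.
Since f is positive, the lens is converging.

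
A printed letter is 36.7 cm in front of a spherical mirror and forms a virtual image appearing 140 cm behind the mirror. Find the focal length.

Virtual image ⇒ d_i = −140 cm.
1/f = 1/d_o + 1/d_i = 1/(36.7) + 1/(-140) = 0.02011, so f = 49.7 cm.
Since f is positive, the spherical mirror is concave.

f = 49.7 cm (concave)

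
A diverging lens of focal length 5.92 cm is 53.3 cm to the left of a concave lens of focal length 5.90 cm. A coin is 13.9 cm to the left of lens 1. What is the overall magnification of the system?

m = +0.0278

f₁ = −5.92 cm (diverging).
Lens 1: 1/d_i1 = 1/(-5.92) − 1/(13.9) = -0.2409, so d_i1 = -4.152 cm; m₁ = −d_i1/d_o1 = +0.2987.
d_o2 = 53.3 − (-4.152) = 57.45 cm.
f₂ = −5.90 cm (diverging).
Lens 2: 1/d_i2 = 1/(-5.90) − 1/(57.45) = -0.1869, so d_i2 = -5.351 cm; m₂ = −d_i2/d_o2 = +0.09313.
m = m₁·m₂ = (+0.2987)(+0.09313) = +0.0278.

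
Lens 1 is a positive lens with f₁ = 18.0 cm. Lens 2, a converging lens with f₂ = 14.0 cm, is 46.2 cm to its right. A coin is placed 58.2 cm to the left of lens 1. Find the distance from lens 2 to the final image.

45.9 cm

Lens 1: 1/d_i1 = 1/f₁ − 1/d_o1 = 1/(18.0) − 1/(58.2) = 0.03837, so d_i1 = 26.06 cm.
The intermediate image is 26.06 cm to the right of lens 1, which is 46.2 − (26.06) = 20.14 cm to the left of lens 2, so d_o2 = +20.14 cm.
Lens 2: 1/d_i2 = 1/f₂ − 1/d_o2 = 1/(14.0) − 1/(20.14) = 0.02178, so d_i2 = 45.9 cm.
The final image is real, 45.9 cm to the right of lens 2 (overall magnification ≈ 1.0).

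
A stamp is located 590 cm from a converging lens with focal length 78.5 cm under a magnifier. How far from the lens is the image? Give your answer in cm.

90.5 cm

Thin-lens equation: 1/q = 1/f − 1/p = 1/(78.50) − 1/(590) = 0.01274 − 0.001695 = 0.01104, so q = 90.5 cm.
The image is real, inverted and reduced, on the far side of the lens.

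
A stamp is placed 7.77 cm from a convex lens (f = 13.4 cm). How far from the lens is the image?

18.5 cm

Lens equation: 1/d_i = 1/f − 1/d_o = 1/(13.40) − 1/(7.77) = 0.07463 − 0.1287 = -0.05407, so d_i = -18.5 cm.
The image is virtual, upright and enlarged, on the same side as the object.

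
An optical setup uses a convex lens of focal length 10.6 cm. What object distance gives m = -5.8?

m = −d_i/d_o ⇒ d_i = −m·d_o.
1/f = 1/d_o + 1/d_i = 1/d_o − 1/(m·d_o) = (1 − 1/m)/d_o, so d_o = f(1 − 1/m) = (10.60)(1 − 1/(-5.8)) = 12.4 cm.

12.4 cm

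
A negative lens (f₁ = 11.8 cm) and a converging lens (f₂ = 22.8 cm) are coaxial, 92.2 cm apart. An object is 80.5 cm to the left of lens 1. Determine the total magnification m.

f₁ = −11.8 cm (diverging).
Lens 1: 1/d_i1 = 1/(-11.8) − 1/(80.5) = -0.09717, so d_i1 = -10.29 cm; m₁ = −d_i1/d_o1 = +0.1278.
d_o2 = 92.2 − (-10.29) = 102.5 cm.
Lens 2: 1/d_i2 = 1/(22.8) − 1/(102.5) = 0.03410, so d_i2 = 29.32 cm; m₂ = −d_i2/d_o2 = -0.2861.
m = m₁·m₂ = (+0.1278)(-0.2861) = -0.0366.

m = -0.0366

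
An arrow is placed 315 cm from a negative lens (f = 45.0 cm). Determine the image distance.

39.4 cm

For a negative lens, f = -45.0 cm.
Lens equation: 1/s_i = 1/f − 1/s_o = 1/(-45.00) − 1/(315) = -0.02222 − 0.003175 = -0.02540, so s_i = -39.4 cm.
The image is virtual, upright and reduced, on the same side as the object.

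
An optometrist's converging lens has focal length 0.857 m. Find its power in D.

P = +1.17 D

P = 1/f = 1/(0.857 m) = +1.17 D.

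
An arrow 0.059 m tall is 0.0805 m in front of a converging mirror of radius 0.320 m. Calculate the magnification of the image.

f = R/2 = 0.320/2 = 0.1600 m.
1/d_i = 1/f − 1/d_o = 1/(0.1600) − 1/(0.0805) = -6.172, so d_i = -0.1620 m.
m = −d_i/d_o = −(-0.1620)/(0.0805) = +2.01.
The image is virtual, upright and enlarged, behind the mirror.

m = +2.01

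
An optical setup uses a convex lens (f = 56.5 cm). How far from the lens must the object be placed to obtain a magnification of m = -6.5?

m = −d_i/d_o ⇒ d_i = −m·d_o.
1/f = 1/d_o + 1/d_i = 1/d_o − 1/(m·d_o) = (1 − 1/m)/d_o, so d_o = f(1 − 1/m) = (56.50)(1 − 1/(-6.5)) = 65.2 cm.

65.2 cm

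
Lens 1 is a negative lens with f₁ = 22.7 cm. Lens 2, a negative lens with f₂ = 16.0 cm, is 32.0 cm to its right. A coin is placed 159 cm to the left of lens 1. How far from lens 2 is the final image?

12.2 cm

Lens 1 is diverging, so f₁ = −22.7 cm.
Lens 1: 1/d_i1 = 1/f₁ − 1/d_o1 = 1/(-22.7) − 1/(159) = -0.05034, so d_i1 = -19.86 cm.
The intermediate image is 19.86 cm to the left of lens 1 (virtual), which is 32.0 − (-19.86) = 51.86 cm to the left of lens 2, so d_o2 = +51.86 cm.
Lens 2 is diverging, so f₂ = −16.0 cm.
Lens 2: 1/d_i2 = 1/f₂ − 1/d_o2 = 1/(-16.0) − 1/(51.86) = -0.08178, so d_i2 = -12.2 cm.
The final image is virtual, 12.2 cm to the left of lens 2 (overall magnification ≈ 0.029).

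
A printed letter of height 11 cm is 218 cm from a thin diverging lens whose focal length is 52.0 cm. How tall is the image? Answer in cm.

For a diverging lens, f = -52.0 cm.
1/d_i = 1/f − 1/d_o = 1/(-52.00) − 1/(218) = -0.02382, so d_i = -41.99 cm.
m = −d_i/d_o = +0.1926.
|h_i| = |m|·h_o = 0.1926 × 11 = 2.12 cm. The image is virtual, upright and reduced, on the same side as the object.

2.12 cm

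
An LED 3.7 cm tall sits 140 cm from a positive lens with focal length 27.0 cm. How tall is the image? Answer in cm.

1/d_i = 1/f − 1/d_o = 1/(27.00) − 1/(140) = 0.02989, so d_i = 33.45 cm.
m = −d_i/d_o = -0.2389.
|h_i| = |m|·h_o = 0.2389 × 3.7 = 0.884 cm. The image is real, inverted and reduced, on the far side of the lens.

0.884 cm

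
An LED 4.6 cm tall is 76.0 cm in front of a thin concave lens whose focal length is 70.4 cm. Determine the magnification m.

m = +0.481

For a concave lens, f = -70.4 cm.
1/d_i = 1/f − 1/d_o = 1/(-70.40) − 1/(76.0) = -0.02736, so d_i = -36.55 cm.
m = −d_i/d_o = −(-36.55)/(76.0) = +0.481.
The image is virtual, upright and reduced, on the same side as the object.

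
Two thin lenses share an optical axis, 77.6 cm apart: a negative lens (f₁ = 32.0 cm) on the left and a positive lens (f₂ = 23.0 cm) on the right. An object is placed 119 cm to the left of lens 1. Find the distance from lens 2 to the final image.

29.6 cm

Lens 1 is diverging, so f₁ = −32.0 cm.
Lens 1: 1/d_i1 = 1/f₁ − 1/d_o1 = 1/(-32.0) − 1/(119) = -0.03965, so d_i1 = -25.22 cm.
The intermediate image is 25.22 cm to the left of lens 1 (virtual), which is 77.6 − (-25.22) = 102.8 cm to the left of lens 2, so d_o2 = +102.8 cm.
Lens 2: 1/d_i2 = 1/f₂ − 1/d_o2 = 1/(23.0) − 1/(102.8) = 0.03375, so d_i2 = 29.6 cm.
The final image is real, 29.6 cm to the right of lens 2 (overall magnification ≈ -0.061).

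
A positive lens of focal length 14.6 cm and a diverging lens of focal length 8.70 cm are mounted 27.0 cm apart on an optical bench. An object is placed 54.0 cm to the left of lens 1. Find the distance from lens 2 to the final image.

3.88 cm

Lens 1: 1/d_i1 = 1/f₁ − 1/d_o1 = 1/(14.6) − 1/(54.0) = 0.04997, so d_i1 = 20.01 cm.
The intermediate image is 20.01 cm to the right of lens 1, which is 27.0 − (20.01) = 6.990 cm to the left of lens 2, so d_o2 = +6.990 cm.
Lens 2 is diverging, so f₂ = −8.70 cm.
Lens 2: 1/d_i2 = 1/f₂ − 1/d_o2 = 1/(-8.70) − 1/(6.990) = -0.2580, so d_i2 = -3.88 cm.
The final image is virtual, 3.88 cm to the left of lens 2 (overall magnification ≈ -0.21).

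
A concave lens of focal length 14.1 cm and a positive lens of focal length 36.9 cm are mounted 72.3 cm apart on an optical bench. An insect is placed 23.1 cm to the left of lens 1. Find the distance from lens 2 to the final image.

67.7 cm

Lens 1 is diverging, so f₁ = −14.1 cm.
Lens 1: 1/d_i1 = 1/f₁ − 1/d_o1 = 1/(-14.1) − 1/(23.1) = -0.1142, so d_i1 = -8.756 cm.
The intermediate image is 8.756 cm to the left of lens 1 (virtual), which is 72.3 − (-8.756) = 81.06 cm to the left of lens 2, so d_o2 = +81.06 cm.
Lens 2: 1/d_i2 = 1/f₂ − 1/d_o2 = 1/(36.9) − 1/(81.06) = 0.01476, so d_i2 = 67.7 cm.
The final image is real, 67.7 cm to the right of lens 2 (overall magnification ≈ -0.32).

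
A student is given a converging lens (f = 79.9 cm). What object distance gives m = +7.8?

m = −d_i/d_o ⇒ d_i = −m·d_o.
1/f = 1/d_o + 1/d_i = 1/d_o − 1/(m·d_o) = (1 − 1/m)/d_o, so d_o = f(1 − 1/m) = (79.90)(1 − 1/(+7.8)) = 69.7 cm.

69.7 cm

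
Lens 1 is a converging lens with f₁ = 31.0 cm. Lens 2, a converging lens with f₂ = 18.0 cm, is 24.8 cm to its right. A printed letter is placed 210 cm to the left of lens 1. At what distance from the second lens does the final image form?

7.04 cm

Lens 1: 1/d_i1 = 1/f₁ − 1/d_o1 = 1/(31.0) − 1/(210) = 0.02750, so d_i1 = 36.37 cm.
The intermediate image is 36.37 cm to the right of lens 1, which lies 11.57 cm to the right of lens 2 — a virtual object — so d_o2 = −11.57 cm.
Lens 2: 1/d_i2 = 1/f₂ − 1/d_o2 = 1/(18.0) − 1/(-11.57) = 0.1420, so d_i2 = 7.04 cm.
The final image is real, 7.04 cm to the right of lens 2 (overall magnification ≈ -0.11).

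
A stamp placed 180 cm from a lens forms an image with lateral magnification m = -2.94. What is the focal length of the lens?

f = 134 cm (converging)

m = −d_i/d_o ⇒ d_i = −m·d_o = −(-2.94)·(180) = 529.2 cm.
1/f = 1/d_o + 1/d_i = 1/(180) + 1/(529.2) = 0.007445, so f = 134 cm.
Since f is positive, the lens is converging.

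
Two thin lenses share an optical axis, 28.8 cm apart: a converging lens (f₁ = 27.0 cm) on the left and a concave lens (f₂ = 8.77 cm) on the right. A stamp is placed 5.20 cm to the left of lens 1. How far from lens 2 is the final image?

Lens 1: 1/d_i1 = 1/f₁ − 1/d_o1 = 1/(27.0) − 1/(5.20) = -0.1553, so d_i1 = -6.440 cm.
The intermediate image is 6.440 cm to the left of lens 1 (virtual), which is 28.8 − (-6.440) = 35.24 cm to the left of lens 2, so d_o2 = +35.24 cm.
Lens 2 is diverging, so f₂ = −8.77 cm.
Lens 2: 1/d_i2 = 1/f₂ − 1/d_o2 = 1/(-8.77) − 1/(35.24) = -0.1424, so d_i2 = -7.02 cm.
The final image is virtual, 7.02 cm to the left of lens 2 (overall magnification ≈ 0.25).

7.02 cm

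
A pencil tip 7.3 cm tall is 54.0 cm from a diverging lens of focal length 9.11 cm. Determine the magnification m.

m = +0.144

For a diverging lens, f = -9.11 cm.
1/d_i = 1/f − 1/d_o = 1/(-9.110) − 1/(54.0) = -0.1283, so d_i = -7.795 cm.
m = −d_i/d_o = −(-7.795)/(54.0) = +0.144.
The image is virtual, upright and reduced, on the same side as the object.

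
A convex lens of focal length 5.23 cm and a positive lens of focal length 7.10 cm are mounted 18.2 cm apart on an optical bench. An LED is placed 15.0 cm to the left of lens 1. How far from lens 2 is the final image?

Lens 1: 1/d_i1 = 1/f₁ − 1/d_o1 = 1/(5.23) − 1/(15.0) = 0.1245, so d_i1 = 8.030 cm.
The intermediate image is 8.030 cm to the right of lens 1, which is 18.2 − (8.030) = 10.17 cm to the left of lens 2, so d_o2 = +10.17 cm.
Lens 2: 1/d_i2 = 1/f₂ − 1/d_o2 = 1/(7.10) − 1/(10.17) = 0.04252, so d_i2 = 23.5 cm.
The final image is real, 23.5 cm to the right of lens 2 (overall magnification ≈ 1.2).

23.5 cm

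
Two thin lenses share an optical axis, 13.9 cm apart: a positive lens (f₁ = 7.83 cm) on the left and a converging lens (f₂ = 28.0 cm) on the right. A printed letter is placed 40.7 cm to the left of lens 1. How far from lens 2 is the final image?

4.95 cm

Lens 1: 1/d_i1 = 1/f₁ − 1/d_o1 = 1/(7.83) − 1/(40.7) = 0.1031, so d_i1 = 9.695 cm.
The intermediate image is 9.695 cm to the right of lens 1, which is 13.9 − (9.695) = 4.205 cm to the left of lens 2, so d_o2 = +4.205 cm.
Lens 2: 1/d_i2 = 1/f₂ − 1/d_o2 = 1/(28.0) − 1/(4.205) = -0.2021, so d_i2 = -4.95 cm.
The final image is virtual, 4.95 cm to the left of lens 2 (overall magnification ≈ -0.28).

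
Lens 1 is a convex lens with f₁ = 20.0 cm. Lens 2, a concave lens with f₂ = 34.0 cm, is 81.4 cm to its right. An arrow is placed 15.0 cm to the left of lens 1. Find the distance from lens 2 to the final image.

Lens 1: 1/d_i1 = 1/f₁ − 1/d_o1 = 1/(20.0) − 1/(15.0) = -0.01667, so d_i1 = -60.00 cm.
The intermediate image is 60.00 cm to the left of lens 1 (virtual), which is 81.4 − (-60.00) = 141.4 cm to the left of lens 2, so d_o2 = +141.4 cm.
Lens 2 is diverging, so f₂ = −34.0 cm.
Lens 2: 1/d_i2 = 1/f₂ − 1/d_o2 = 1/(-34.0) − 1/(141.4) = -0.03648, so d_i2 = -27.4 cm.
The final image is virtual, 27.4 cm to the left of lens 2 (overall magnification ≈ 0.78).

27.4 cm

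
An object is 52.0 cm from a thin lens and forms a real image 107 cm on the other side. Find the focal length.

f = 35.0 cm (converging)

Real image ⇒ d_i = +107 cm.
1/f = 1/d_o + 1/d_i = 1/(52.0) + 1/(107) = 0.02858, so f = 35.0 cm.
Since f is positive, the thin lens is converging.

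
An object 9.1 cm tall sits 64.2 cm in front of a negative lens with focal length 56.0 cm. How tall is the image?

For a negative lens, f = -56.0 cm.
1/d_i = 1/f − 1/d_o = 1/(-56.00) − 1/(64.2) = -0.03343, so d_i = -29.91 cm.
m = −d_i/d_o = +0.4659.
|h_i| = |m|·h_o = 0.4659 × 9.1 = 4.24 cm. The image is virtual, upright and reduced, on the same side as the object.

4.24 cm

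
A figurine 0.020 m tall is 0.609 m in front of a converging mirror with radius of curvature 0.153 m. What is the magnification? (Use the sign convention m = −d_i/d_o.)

m = -0.144

f = R/2 = 0.153/2 = 0.07650 m.
1/d_i = 1/f − 1/d_o = 1/(0.07650) − 1/(0.609) = 11.43, so d_i = 0.08749 m.
m = −d_i/d_o = −(0.08749)/(0.609) = -0.144.
The image is real, inverted and reduced, in front of the mirror.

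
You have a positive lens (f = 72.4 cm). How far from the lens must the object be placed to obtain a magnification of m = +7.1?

m = −d_i/d_o ⇒ d_i = −m·d_o.
1/f = 1/d_o + 1/d_i = 1/d_o − 1/(m·d_o) = (1 − 1/m)/d_o, so d_o = f(1 − 1/m) = (72.40)(1 − 1/(+7.1)) = 62.2 cm.

62.2 cm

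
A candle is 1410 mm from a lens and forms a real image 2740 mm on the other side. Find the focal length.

Real image ⇒ d_i = +2740 mm.
1/f = 1/d_o + 1/d_i = 1/(1410) + 1/(2740) = 0.001074, so f = 931 mm.
Since f is positive, the lens is converging.

f = 931 mm (converging)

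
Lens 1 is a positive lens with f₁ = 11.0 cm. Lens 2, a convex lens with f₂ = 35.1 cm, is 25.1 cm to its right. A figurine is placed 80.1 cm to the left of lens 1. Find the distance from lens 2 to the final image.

19.1 cm

Lens 1: 1/d_i1 = 1/f₁ − 1/d_o1 = 1/(11.0) − 1/(80.1) = 0.07842, so d_i1 = 12.75 cm.
The intermediate image is 12.75 cm to the right of lens 1, which is 25.1 − (12.75) = 12.35 cm to the left of lens 2, so d_o2 = +12.35 cm.
Lens 2: 1/d_i2 = 1/f₂ − 1/d_o2 = 1/(35.1) − 1/(12.35) = -0.05248, so d_i2 = -19.1 cm.
The final image is virtual, 19.1 cm to the left of lens 2 (overall magnification ≈ -0.25).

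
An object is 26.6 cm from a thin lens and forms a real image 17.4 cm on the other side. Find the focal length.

f = 10.5 cm (converging)

Real image ⇒ d_i = +17.4 cm.
1/f = 1/d_o + 1/d_i = 1/(26.6) + 1/(17.4) = 0.09507, so f = 10.5 cm.
Since f is positive, the thin lens is converging.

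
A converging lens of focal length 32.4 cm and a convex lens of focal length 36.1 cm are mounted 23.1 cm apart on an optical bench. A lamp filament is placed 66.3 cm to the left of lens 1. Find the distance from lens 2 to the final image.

19.0 cm

Lens 1: 1/d_i1 = 1/f₁ − 1/d_o1 = 1/(32.4) − 1/(66.3) = 0.01578, so d_i1 = 63.37 cm.
The intermediate image is 63.37 cm to the right of lens 1, which lies 40.27 cm to the right of lens 2 — a virtual object — so d_o2 = −40.27 cm.
Lens 2: 1/d_i2 = 1/f₂ − 1/d_o2 = 1/(36.1) − 1/(-40.27) = 0.05253, so d_i2 = 19.0 cm.
The final image is real, 19.0 cm to the right of lens 2 (overall magnification ≈ -0.45).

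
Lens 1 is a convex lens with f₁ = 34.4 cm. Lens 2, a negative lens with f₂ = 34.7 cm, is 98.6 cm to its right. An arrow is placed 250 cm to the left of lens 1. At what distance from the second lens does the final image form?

21.8 cm

Lens 1: 1/d_i1 = 1/f₁ − 1/d_o1 = 1/(34.4) − 1/(250) = 0.02507, so d_i1 = 39.89 cm.
The intermediate image is 39.89 cm to the right of lens 1, which is 98.6 − (39.89) = 58.71 cm to the left of lens 2, so d_o2 = +58.71 cm.
Lens 2 is diverging, so f₂ = −34.7 cm.
Lens 2: 1/d_i2 = 1/f₂ − 1/d_o2 = 1/(-34.7) − 1/(58.71) = -0.04585, so d_i2 = -21.8 cm.
The final image is virtual, 21.8 cm to the left of lens 2 (overall magnification ≈ -0.059).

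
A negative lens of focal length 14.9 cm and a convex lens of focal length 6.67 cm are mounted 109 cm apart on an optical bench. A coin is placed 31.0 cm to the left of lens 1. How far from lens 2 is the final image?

Lens 1 is diverging, so f₁ = −14.9 cm.
Lens 1: 1/d_i1 = 1/f₁ − 1/d_o1 = 1/(-14.9) − 1/(31.0) = -0.09937, so d_i1 = -10.06 cm.
The intermediate image is 10.06 cm to the left of lens 1 (virtual), which is 109 − (-10.06) = 119.1 cm to the left of lens 2, so d_o2 = +119.1 cm.
Lens 2: 1/d_i2 = 1/f₂ − 1/d_o2 = 1/(6.67) − 1/(119.1) = 0.1415, so d_i2 = 7.07 cm.
The final image is real, 7.07 cm to the right of lens 2 (overall magnification ≈ -0.019).

7.07 cm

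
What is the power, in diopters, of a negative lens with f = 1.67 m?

P = -0.599 D

For a negative lens, f = −1.67 m.
P = 1/f = 1/(-1.67 m) = -0.599 D.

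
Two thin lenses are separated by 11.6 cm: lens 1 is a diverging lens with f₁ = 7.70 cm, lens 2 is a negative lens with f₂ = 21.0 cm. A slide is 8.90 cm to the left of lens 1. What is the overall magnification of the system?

f₁ = −7.70 cm (diverging).
Lens 1: 1/d_i1 = 1/(-7.70) − 1/(8.90) = -0.2422, so d_i1 = -4.128 cm; m₁ = −d_i1/d_o1 = +0.4638.
d_o2 = 11.6 − (-4.128) = 15.73 cm.
f₂ = −21.0 cm (diverging).
Lens 2: 1/d_i2 = 1/(-21.0) − 1/(15.73) = -0.1112, so d_i2 = -8.993 cm; m₂ = −d_i2/d_o2 = +0.5717.
m = m₁·m₂ = (+0.4638)(+0.5717) = +0.265.

m = +0.265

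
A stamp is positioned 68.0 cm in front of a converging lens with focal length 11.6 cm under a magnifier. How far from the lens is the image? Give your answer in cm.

Thin-lens equation: 1/v = 1/f − 1/u = 1/(11.60) − 1/(68.0) = 0.08621 − 0.01471 = 0.07150, so v = 14.0 cm.
The image is real, inverted and reduced, on the far side of the lens.

14.0 cm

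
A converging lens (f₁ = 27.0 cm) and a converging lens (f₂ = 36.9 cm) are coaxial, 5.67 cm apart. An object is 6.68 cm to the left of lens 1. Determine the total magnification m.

m = +2.19

Lens 1: 1/d_i1 = 1/(27.0) − 1/(6.68) = -0.1127, so d_i1 = -8.876 cm; m₁ = −d_i1/d_o1 = +1.329.
d_o2 = 5.67 − (-8.876) = 14.55 cm.
Lens 2: 1/d_i2 = 1/(36.9) − 1/(14.55) = -0.04163, so d_i2 = -24.02 cm; m₂ = −d_i2/d_o2 = +1.651.
m = m₁·m₂ = (+1.329)(+1.651) = +2.19.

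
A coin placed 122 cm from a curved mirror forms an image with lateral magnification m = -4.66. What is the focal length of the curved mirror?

m = −d_i/d_o ⇒ d_i = −m·d_o = −(-4.66)·(122) = 568.5 cm.
1/f = 1/d_o + 1/d_i = 1/(122) + 1/(568.5) = 0.009956, so f = 100 cm.
Since f is positive, the curved mirror is concave.

f = 100 cm (concave)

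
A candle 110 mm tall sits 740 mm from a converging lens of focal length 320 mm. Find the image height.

83.8 mm

1/d_i = 1/f − 1/d_o = 1/(320.0) − 1/(740) = 0.001774, so d_i = 563.8 mm.
m = −d_i/d_o = -0.7619.
|h_i| = |m|·h_o = 0.7619 × 110 = 83.8 mm. The image is real, inverted and reduced, on the far side of the lens.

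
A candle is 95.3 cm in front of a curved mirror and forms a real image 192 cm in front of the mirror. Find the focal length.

Real image ⇒ d_i = +192 cm.
1/f = 1/d_o + 1/d_i = 1/(95.3) + 1/(192) = 0.01570, so f = 63.7 cm.
Since f is positive, the curved mirror is concave.

f = 63.7 cm (concave)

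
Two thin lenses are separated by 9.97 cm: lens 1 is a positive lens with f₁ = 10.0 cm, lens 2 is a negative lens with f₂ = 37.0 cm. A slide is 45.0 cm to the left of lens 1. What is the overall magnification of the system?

m = -0.310

Lens 1: 1/d_i1 = 1/(10.0) − 1/(45.0) = 0.07778, so d_i1 = 12.86 cm; m₁ = −d_i1/d_o1 = -0.2858.
d_o2 = 9.97 − (12.86) = -2.890 cm (virtual object).
f₂ = −37.0 cm (diverging).
Lens 2: 1/d_i2 = 1/(-37.0) − 1/(-2.890) = 0.3190, so d_i2 = 3.135 cm; m₂ = −d_i2/d_o2 = +1.085.
m = m₁·m₂ = (-0.2858)(+1.085) = -0.310.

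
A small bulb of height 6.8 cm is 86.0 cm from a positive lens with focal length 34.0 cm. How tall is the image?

1/d_i = 1/f − 1/d_o = 1/(34.00) − 1/(86.0) = 0.01778, so d_i = 56.23 cm.
m = −d_i/d_o = -0.6538.
|h_i| = |m|·h_o = 0.6538 × 6.8 = 4.45 cm. The image is real, inverted and reduced, on the far side of the lens.

4.45 cm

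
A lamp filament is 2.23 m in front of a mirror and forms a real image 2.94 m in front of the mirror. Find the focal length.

f = 1.27 m (concave)

Real image ⇒ d_i = +2.94 m.
1/f = 1/d_o + 1/d_i = 1/(2.23) + 1/(2.94) = 0.7886, so f = 1.27 m.
Since f is positive, the mirror is concave.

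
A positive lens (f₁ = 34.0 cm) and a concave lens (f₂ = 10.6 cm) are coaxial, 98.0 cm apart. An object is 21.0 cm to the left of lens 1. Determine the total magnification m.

m = +0.170

Lens 1: 1/d_i1 = 1/(34.0) − 1/(21.0) = -0.01821, so d_i1 = -54.92 cm; m₁ = −d_i1/d_o1 = +2.615.
d_o2 = 98.0 − (-54.92) = 152.9 cm.
f₂ = −10.6 cm (diverging).
Lens 2: 1/d_i2 = 1/(-10.6) − 1/(152.9) = -0.1009, so d_i2 = -9.913 cm; m₂ = −d_i2/d_o2 = +0.06483.
m = m₁·m₂ = (+2.615)(+0.06483) = +0.170.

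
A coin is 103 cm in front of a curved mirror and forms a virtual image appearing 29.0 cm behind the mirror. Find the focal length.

Virtual image ⇒ d_i = −29.0 cm.
1/f = 1/d_o + 1/d_i = 1/(103) + 1/(-29.0) = -0.02477, so f = -40.4 cm.
Since f is negative, the curved mirror is convex.

f = -40.4 cm (convex)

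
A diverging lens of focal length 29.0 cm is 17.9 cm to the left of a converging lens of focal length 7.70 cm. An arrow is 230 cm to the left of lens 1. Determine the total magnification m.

m = -0.0240

f₁ = −29.0 cm (diverging).
Lens 1: 1/d_i1 = 1/(-29.0) − 1/(230) = -0.03883, so d_i1 = -25.75 cm; m₁ = −d_i1/d_o1 = +0.1120.
d_o2 = 17.9 − (-25.75) = 43.65 cm.
Lens 2: 1/d_i2 = 1/(7.70) − 1/(43.65) = 0.1070, so d_i2 = 9.349 cm; m₂ = −d_i2/d_o2 = -0.2142.
m = m₁·m₂ = (+0.1120)(-0.2142) = -0.0240.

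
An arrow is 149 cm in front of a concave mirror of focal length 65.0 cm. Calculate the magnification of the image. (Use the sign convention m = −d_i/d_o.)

m = -0.774

1/d_i = 1/f − 1/d_o = 1/(65.00) − 1/(149) = 0.008673, so d_i = 115.3 cm.
m = −d_i/d_o = −(115.3)/(149) = -0.774.
The image is real, inverted and reduced, in front of the mirror.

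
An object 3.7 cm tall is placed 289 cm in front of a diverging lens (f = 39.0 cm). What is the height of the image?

0.440 cm

For a diverging lens, f = -39.0 cm.
1/d_i = 1/f − 1/d_o = 1/(-39.00) − 1/(289) = -0.02910, so d_i = -34.36 cm.
m = −d_i/d_o = +0.1189.
|h_i| = |m|·h_o = 0.1189 × 3.7 = 0.440 cm. The image is virtual, upright and reduced, on the same side as the object.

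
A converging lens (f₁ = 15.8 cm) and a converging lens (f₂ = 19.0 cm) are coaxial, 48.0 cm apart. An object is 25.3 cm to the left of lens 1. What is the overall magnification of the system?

Lens 1: 1/d_i1 = 1/(15.8) − 1/(25.3) = 0.02377, so d_i1 = 42.08 cm; m₁ = −d_i1/d_o1 = -1.663.
d_o2 = 48.0 − (42.08) = 5.920 cm.
Lens 2: 1/d_i2 = 1/(19.0) − 1/(5.920) = -0.1163, so d_i2 = -8.599 cm; m₂ = −d_i2/d_o2 = +1.453.
m = m₁·m₂ = (-1.663)(+1.453) = -2.42.

m = -2.42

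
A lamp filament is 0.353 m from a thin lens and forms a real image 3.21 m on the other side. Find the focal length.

Real image ⇒ d_i = +3.21 m.
1/f = 1/d_o + 1/d_i = 1/(0.353) + 1/(3.21) = 3.144, so f = 0.318 m.
Since f is positive, the thin lens is converging.

f = 0.318 m (converging)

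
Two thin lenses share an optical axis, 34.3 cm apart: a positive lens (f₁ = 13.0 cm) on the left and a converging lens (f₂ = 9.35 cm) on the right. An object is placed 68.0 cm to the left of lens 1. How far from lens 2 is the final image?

19.2 cm

Lens 1: 1/d_i1 = 1/f₁ − 1/d_o1 = 1/(13.0) − 1/(68.0) = 0.06222, so d_i1 = 16.07 cm.
The intermediate image is 16.07 cm to the right of lens 1, which is 34.3 − (16.07) = 18.23 cm to the left of lens 2, so d_o2 = +18.23 cm.
Lens 2: 1/d_i2 = 1/f₂ − 1/d_o2 = 1/(9.35) − 1/(18.23) = 0.05210, so d_i2 = 19.2 cm.
The final image is real, 19.2 cm to the right of lens 2 (overall magnification ≈ 0.25).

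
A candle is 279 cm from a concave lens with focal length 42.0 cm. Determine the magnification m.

m = +0.131

For a concave lens, f = -42.0 cm.
1/d_i = 1/f − 1/d_o = 1/(-42.00) − 1/(279) = -0.02739, so d_i = -36.50 cm.
m = −d_i/d_o = −(-36.50)/(279) = +0.131.
The image is virtual, upright and reduced, on the same side as the object.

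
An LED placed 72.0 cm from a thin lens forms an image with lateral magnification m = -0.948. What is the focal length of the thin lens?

m = −d_i/d_o ⇒ d_i = −m·d_o = −(-0.948)·(72.0) = 68.26 cm.
1/f = 1/d_o + 1/d_i = 1/(72.0) + 1/(68.26) = 0.02854, so f = 35.0 cm.
Since f is positive, the thin lens is converging.

f = 35.0 cm (converging)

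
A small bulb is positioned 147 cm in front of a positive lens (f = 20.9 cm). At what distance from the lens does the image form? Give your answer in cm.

Lens equation: 1/d_i = 1/f − 1/d_o = 1/(20.90) − 1/(147) = 0.04785 − 0.006803 = 0.04104, so d_i = 24.4 cm.
The image is real, inverted and reduced, on the far side of the lens.

24.4 cm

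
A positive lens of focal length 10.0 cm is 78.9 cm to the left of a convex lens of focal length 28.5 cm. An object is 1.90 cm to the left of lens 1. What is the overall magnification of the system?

m = -0.667

Lens 1: 1/d_i1 = 1/(10.0) − 1/(1.90) = -0.4263, so d_i1 = -2.346 cm; m₁ = −d_i1/d_o1 = +1.235.
d_o2 = 78.9 − (-2.346) = 81.25 cm.
Lens 2: 1/d_i2 = 1/(28.5) − 1/(81.25) = 0.02278, so d_i2 = 43.90 cm; m₂ = −d_i2/d_o2 = -0.5403.
m = m₁·m₂ = (+1.235)(-0.5403) = -0.667.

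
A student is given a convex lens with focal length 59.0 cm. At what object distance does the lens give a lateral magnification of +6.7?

50.2 cm

m = −d_i/d_o ⇒ d_i = −m·d_o.
1/f = 1/d_o + 1/d_i = 1/d_o − 1/(m·d_o) = (1 − 1/m)/d_o, so d_o = f(1 − 1/m) = (59.00)(1 − 1/(+6.7)) = 50.2 cm.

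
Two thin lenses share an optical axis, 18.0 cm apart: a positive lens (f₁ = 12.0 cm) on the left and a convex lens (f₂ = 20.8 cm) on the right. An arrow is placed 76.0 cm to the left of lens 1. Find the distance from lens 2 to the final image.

4.57 cm

Lens 1: 1/d_i1 = 1/f₁ − 1/d_o1 = 1/(12.0) − 1/(76.0) = 0.07018, so d_i1 = 14.25 cm.
The intermediate image is 14.25 cm to the right of lens 1, which is 18.0 − (14.25) = 3.750 cm to the left of lens 2, so d_o2 = +3.750 cm.
Lens 2: 1/d_i2 = 1/f₂ − 1/d_o2 = 1/(20.8) − 1/(3.750) = -0.2186, so d_i2 = -4.57 cm.
The final image is virtual, 4.57 cm to the left of lens 2 (overall magnification ≈ -0.23).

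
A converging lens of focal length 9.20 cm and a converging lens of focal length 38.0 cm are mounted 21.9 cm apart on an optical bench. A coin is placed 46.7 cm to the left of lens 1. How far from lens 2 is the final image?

Lens 1: 1/d_i1 = 1/f₁ − 1/d_o1 = 1/(9.20) − 1/(46.7) = 0.08728, so d_i1 = 11.46 cm.
The intermediate image is 11.46 cm to the right of lens 1, which is 21.9 − (11.46) = 10.44 cm to the left of lens 2, so d_o2 = +10.44 cm.
Lens 2: 1/d_i2 = 1/f₂ − 1/d_o2 = 1/(38.0) − 1/(10.44) = -0.06947, so d_i2 = -14.4 cm.
The final image is virtual, 14.4 cm to the left of lens 2 (overall magnification ≈ -0.34).

14.4 cm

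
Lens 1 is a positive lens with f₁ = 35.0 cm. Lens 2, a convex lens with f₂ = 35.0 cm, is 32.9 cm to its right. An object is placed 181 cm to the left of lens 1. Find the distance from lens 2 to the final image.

8.07 cm

Lens 1: 1/d_i1 = 1/f₁ − 1/d_o1 = 1/(35.0) − 1/(181) = 0.02305, so d_i1 = 43.39 cm.
The intermediate image is 43.39 cm to the right of lens 1, which lies 10.49 cm to the right of lens 2 — a virtual object — so d_o2 = −10.49 cm.
Lens 2: 1/d_i2 = 1/f₂ − 1/d_o2 = 1/(35.0) − 1/(-10.49) = 0.1239, so d_i2 = 8.07 cm.
The final image is real, 8.07 cm to the right of lens 2 (overall magnification ≈ -0.18).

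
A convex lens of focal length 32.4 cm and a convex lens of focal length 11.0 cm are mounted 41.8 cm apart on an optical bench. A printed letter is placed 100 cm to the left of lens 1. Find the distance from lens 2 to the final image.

Lens 1: 1/d_i1 = 1/f₁ − 1/d_o1 = 1/(32.4) − 1/(100) = 0.02086, so d_i1 = 47.93 cm.
The intermediate image is 47.93 cm to the right of lens 1, which lies 6.130 cm to the right of lens 2 — a virtual object — so d_o2 = −6.130 cm.
Lens 2: 1/d_i2 = 1/f₂ − 1/d_o2 = 1/(11.0) − 1/(-6.130) = 0.2540, so d_i2 = 3.94 cm.
The final image is real, 3.94 cm to the right of lens 2 (overall magnification ≈ -0.31).

3.94 cm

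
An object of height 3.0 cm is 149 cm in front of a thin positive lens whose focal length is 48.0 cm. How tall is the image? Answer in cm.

1/d_i = 1/f − 1/d_o = 1/(48.00) − 1/(149) = 0.01412, so d_i = 70.81 cm.
m = −d_i/d_o = -0.4752.
|h_i| = |m|·h_o = 0.4752 × 3.0 = 1.43 cm. The image is real, inverted and reduced, on the far side of the lens.

1.43 cm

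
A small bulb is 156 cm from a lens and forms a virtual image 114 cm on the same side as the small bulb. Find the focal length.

f = -423 cm (diverging)

Virtual image ⇒ d_i = −114 cm.
1/f = 1/d_o + 1/d_i = 1/(156) + 1/(-114) = -0.002362, so f = -423 cm.
Since f is negative, the lens is diverging.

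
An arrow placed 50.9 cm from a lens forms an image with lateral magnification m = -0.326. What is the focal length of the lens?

f = 12.5 cm (converging)

m = −d_i/d_o ⇒ d_i = −m·d_o = −(-0.326)·(50.9) = 16.59 cm.
1/f = 1/d_o + 1/d_i = 1/(50.9) + 1/(16.59) = 0.07992, so f = 12.5 cm.
Since f is positive, the lens is converging.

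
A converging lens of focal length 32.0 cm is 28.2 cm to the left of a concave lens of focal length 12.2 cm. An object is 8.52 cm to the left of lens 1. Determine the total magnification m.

Lens 1: 1/d_i1 = 1/(32.0) − 1/(8.52) = -0.08612, so d_i1 = -11.61 cm; m₁ = −d_i1/d_o1 = +1.363.
d_o2 = 28.2 − (-11.61) = 39.81 cm.
f₂ = −12.2 cm (diverging).
Lens 2: 1/d_i2 = 1/(-12.2) − 1/(39.81) = -0.1071, so d_i2 = -9.338 cm; m₂ = −d_i2/d_o2 = +0.2346.
m = m₁·m₂ = (+1.363)(+0.2346) = +0.320.

m = +0.320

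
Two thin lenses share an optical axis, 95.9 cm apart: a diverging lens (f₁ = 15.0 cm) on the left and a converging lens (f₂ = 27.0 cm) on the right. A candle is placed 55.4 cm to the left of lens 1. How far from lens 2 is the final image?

36.0 cm

Lens 1 is diverging, so f₁ = −15.0 cm.
Lens 1: 1/d_i1 = 1/f₁ − 1/d_o1 = 1/(-15.0) − 1/(55.4) = -0.08472, so d_i1 = -11.80 cm.
The intermediate image is 11.80 cm to the left of lens 1 (virtual), which is 95.9 − (-11.80) = 107.7 cm to the left of lens 2, so d_o2 = +107.7 cm.
Lens 2: 1/d_i2 = 1/f₂ − 1/d_o2 = 1/(27.0) − 1/(107.7) = 0.02775, so d_i2 = 36.0 cm.
The final image is real, 36.0 cm to the right of lens 2 (overall magnification ≈ -0.071).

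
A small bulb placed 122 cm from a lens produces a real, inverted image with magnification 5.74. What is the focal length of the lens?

m = −d_i/d_o ⇒ d_i = −m·d_o = −(-5.74)·(122) = 700.3 cm.
1/f = 1/d_o + 1/d_i = 1/(122) + 1/(700.3) = 0.009625, so f = 104 cm.
Since f is positive, the lens is converging.

f = 104 cm (converging)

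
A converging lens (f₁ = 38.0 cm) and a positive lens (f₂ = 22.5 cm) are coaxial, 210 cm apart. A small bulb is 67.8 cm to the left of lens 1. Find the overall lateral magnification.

m = +0.284

Lens 1: 1/d_i1 = 1/(38.0) − 1/(67.8) = 0.01157, so d_i1 = 86.46 cm; m₁ = −d_i1/d_o1 = -1.275.
d_o2 = 210 − (86.46) = 123.5 cm.
Lens 2: 1/d_i2 = 1/(22.5) − 1/(123.5) = 0.03635, so d_i2 = 27.51 cm; m₂ = −d_i2/d_o2 = -0.2228.
m = m₁·m₂ = (-1.275)(-0.2228) = +0.284.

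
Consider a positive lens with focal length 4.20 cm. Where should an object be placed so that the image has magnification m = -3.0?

5.60 cm

m = −d_i/d_o ⇒ d_i = −m·d_o.
1/f = 1/d_o + 1/d_i = 1/d_o − 1/(m·d_o) = (1 − 1/m)/d_o, so d_o = f(1 − 1/m) = (4.200)(1 − 1/(-3.0)) = 5.60 cm.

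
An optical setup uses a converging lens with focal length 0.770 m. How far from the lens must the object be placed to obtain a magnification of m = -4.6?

0.937 m

m = −d_i/d_o ⇒ d_i = −m·d_o.
1/f = 1/d_o + 1/d_i = 1/d_o − 1/(m·d_o) = (1 − 1/m)/d_o, so d_o = f(1 − 1/m) = (0.7700)(1 − 1/(-4.6)) = 0.937 m.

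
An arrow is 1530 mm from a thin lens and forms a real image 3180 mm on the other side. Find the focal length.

f = 1030 mm (converging)

Real image ⇒ d_i = +3180 mm.
1/f = 1/d_o + 1/d_i = 1/(1530) + 1/(3180) = 0.0009681, so f = 1030 mm.
Since f is positive, the thin lens is converging.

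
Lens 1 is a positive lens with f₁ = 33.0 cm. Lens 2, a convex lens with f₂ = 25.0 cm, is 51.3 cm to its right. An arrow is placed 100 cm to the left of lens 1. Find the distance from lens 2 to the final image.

Lens 1: 1/d_i1 = 1/f₁ − 1/d_o1 = 1/(33.0) − 1/(100) = 0.02030, so d_i1 = 49.25 cm.
The intermediate image is 49.25 cm to the right of lens 1, which is 51.3 − (49.25) = 2.050 cm to the left of lens 2, so d_o2 = +2.050 cm.
Lens 2: 1/d_i2 = 1/f₂ − 1/d_o2 = 1/(25.0) − 1/(2.050) = -0.4478, so d_i2 = -2.23 cm.
The final image is virtual, 2.23 cm to the left of lens 2 (overall magnification ≈ -0.54).

2.23 cm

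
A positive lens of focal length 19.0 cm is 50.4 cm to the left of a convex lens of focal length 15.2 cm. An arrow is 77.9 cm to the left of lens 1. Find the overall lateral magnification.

m = +0.487

Lens 1: 1/d_i1 = 1/(19.0) − 1/(77.9) = 0.03979, so d_i1 = 25.13 cm; m₁ = −d_i1/d_o1 = -0.3226.
d_o2 = 50.4 − (25.13) = 25.27 cm.
Lens 2: 1/d_i2 = 1/(15.2) − 1/(25.27) = 0.02622, so d_i2 = 38.14 cm; m₂ = −d_i2/d_o2 = -1.509.
m = m₁·m₂ = (-0.3226)(-1.509) = +0.487.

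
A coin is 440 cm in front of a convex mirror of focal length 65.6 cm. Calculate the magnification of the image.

m = +0.130

For a convex mirror, f = -65.6 cm.
1/d_i = 1/f − 1/d_o = 1/(-65.60) − 1/(440) = -0.01752, so d_i = -57.09 cm.
m = −d_i/d_o = −(-57.09)/(440) = +0.130.
The image is virtual, upright and reduced, behind the mirror.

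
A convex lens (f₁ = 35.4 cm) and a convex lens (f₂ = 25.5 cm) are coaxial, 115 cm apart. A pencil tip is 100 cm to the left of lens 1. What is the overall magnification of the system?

Lens 1: 1/d_i1 = 1/(35.4) − 1/(100) = 0.01825, so d_i1 = 54.80 cm; m₁ = −d_i1/d_o1 = -0.5480.
d_o2 = 115 − (54.80) = 60.20 cm.
Lens 2: 1/d_i2 = 1/(25.5) − 1/(60.20) = 0.02260, so d_i2 = 44.24 cm; m₂ = −d_i2/d_o2 = -0.7349.
m = m₁·m₂ = (-0.5480)(-0.7349) = +0.403.

m = +0.403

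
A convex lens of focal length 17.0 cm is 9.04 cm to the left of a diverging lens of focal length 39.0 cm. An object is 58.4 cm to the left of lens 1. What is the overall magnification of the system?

m = -0.666

Lens 1: 1/d_i1 = 1/(17.0) − 1/(58.4) = 0.04170, so d_i1 = 23.98 cm; m₁ = −d_i1/d_o1 = -0.4106.
d_o2 = 9.04 − (23.98) = -14.94 cm (virtual object).
f₂ = −39.0 cm (diverging).
Lens 2: 1/d_i2 = 1/(-39.0) − 1/(-14.94) = 0.04129, so d_i2 = 24.22 cm; m₂ = −d_i2/d_o2 = +1.621.
m = m₁·m₂ = (-0.4106)(+1.621) = -0.666.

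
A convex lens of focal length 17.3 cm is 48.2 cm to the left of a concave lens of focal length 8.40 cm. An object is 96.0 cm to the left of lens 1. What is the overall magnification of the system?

m = -0.0520

Lens 1: 1/d_i1 = 1/(17.3) − 1/(96.0) = 0.04739, so d_i1 = 21.10 cm; m₁ = −d_i1/d_o1 = -0.2198.
d_o2 = 48.2 − (21.10) = 27.10 cm.
f₂ = −8.40 cm (diverging).
Lens 2: 1/d_i2 = 1/(-8.40) − 1/(27.10) = -0.1559, so d_i2 = -6.412 cm; m₂ = −d_i2/d_o2 = +0.2366.
m = m₁·m₂ = (-0.2198)(+0.2366) = -0.0520.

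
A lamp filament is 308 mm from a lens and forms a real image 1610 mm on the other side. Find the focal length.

f = 259 mm (converging)

Real image ⇒ d_i = +1610 mm.
1/f = 1/d_o + 1/d_i = 1/(308) + 1/(1610) = 0.003868, so f = 259 mm.
Since f is positive, the lens is converging.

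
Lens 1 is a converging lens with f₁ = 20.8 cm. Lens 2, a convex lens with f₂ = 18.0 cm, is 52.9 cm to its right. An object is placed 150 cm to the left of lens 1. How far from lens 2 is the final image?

Lens 1: 1/d_i1 = 1/f₁ − 1/d_o1 = 1/(20.8) − 1/(150) = 0.04141, so d_i1 = 24.15 cm.
The intermediate image is 24.15 cm to the right of lens 1, which is 52.9 − (24.15) = 28.75 cm to the left of lens 2, so d_o2 = +28.75 cm.
Lens 2: 1/d_i2 = 1/f₂ − 1/d_o2 = 1/(18.0) − 1/(28.75) = 0.02077, so d_i2 = 48.1 cm.
The final image is real, 48.1 cm to the right of lens 2 (overall magnification ≈ 0.27).

48.1 cm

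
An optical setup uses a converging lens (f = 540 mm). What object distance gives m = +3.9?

402 mm

m = −d_i/d_o ⇒ d_i = −m·d_o.
1/f = 1/d_o + 1/d_i = 1/d_o − 1/(m·d_o) = (1 − 1/m)/d_o, so d_o = f(1 − 1/m) = (540.0)(1 − 1/(+3.9)) = 402 mm.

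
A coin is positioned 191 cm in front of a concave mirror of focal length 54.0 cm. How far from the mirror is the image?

75.3 cm

Mirror equation: 1/d_i = 1/f − 1/d_o = 1/(54.00) − 1/(191) = 0.01852 − 0.005236 = 0.01328, so d_i = 75.3 cm.
The image is real, inverted and reduced, in front of the mirror.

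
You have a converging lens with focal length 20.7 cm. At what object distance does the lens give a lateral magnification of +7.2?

m = −d_i/d_o ⇒ d_i = −m·d_o.
1/f = 1/d_o + 1/d_i = 1/d_o − 1/(m·d_o) = (1 − 1/m)/d_o, so d_o = f(1 − 1/m) = (20.70)(1 − 1/(+7.2)) = 17.8 cm.

17.8 cm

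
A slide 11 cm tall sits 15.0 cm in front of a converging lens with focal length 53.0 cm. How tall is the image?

1/d_i = 1/f − 1/d_o = 1/(53.00) − 1/(15.0) = -0.04780, so d_i = -20.92 cm.
m = −d_i/d_o = +1.395.
|h_i| = |m|·h_o = 1.395 × 11 = 15.3 cm. The image is virtual, upright and enlarged, on the same side as the object.

15.3 cm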